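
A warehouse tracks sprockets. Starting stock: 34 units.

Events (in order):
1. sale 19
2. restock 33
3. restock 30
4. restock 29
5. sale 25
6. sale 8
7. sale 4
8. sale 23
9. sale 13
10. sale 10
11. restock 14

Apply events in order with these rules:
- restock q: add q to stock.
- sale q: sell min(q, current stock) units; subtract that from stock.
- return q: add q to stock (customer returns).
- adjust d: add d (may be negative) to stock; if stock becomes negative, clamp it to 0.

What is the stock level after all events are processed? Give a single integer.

Answer: 38

Derivation:
Processing events:
Start: stock = 34
  Event 1 (sale 19): sell min(19,34)=19. stock: 34 - 19 = 15. total_sold = 19
  Event 2 (restock 33): 15 + 33 = 48
  Event 3 (restock 30): 48 + 30 = 78
  Event 4 (restock 29): 78 + 29 = 107
  Event 5 (sale 25): sell min(25,107)=25. stock: 107 - 25 = 82. total_sold = 44
  Event 6 (sale 8): sell min(8,82)=8. stock: 82 - 8 = 74. total_sold = 52
  Event 7 (sale 4): sell min(4,74)=4. stock: 74 - 4 = 70. total_sold = 56
  Event 8 (sale 23): sell min(23,70)=23. stock: 70 - 23 = 47. total_sold = 79
  Event 9 (sale 13): sell min(13,47)=13. stock: 47 - 13 = 34. total_sold = 92
  Event 10 (sale 10): sell min(10,34)=10. stock: 34 - 10 = 24. total_sold = 102
  Event 11 (restock 14): 24 + 14 = 38
Final: stock = 38, total_sold = 102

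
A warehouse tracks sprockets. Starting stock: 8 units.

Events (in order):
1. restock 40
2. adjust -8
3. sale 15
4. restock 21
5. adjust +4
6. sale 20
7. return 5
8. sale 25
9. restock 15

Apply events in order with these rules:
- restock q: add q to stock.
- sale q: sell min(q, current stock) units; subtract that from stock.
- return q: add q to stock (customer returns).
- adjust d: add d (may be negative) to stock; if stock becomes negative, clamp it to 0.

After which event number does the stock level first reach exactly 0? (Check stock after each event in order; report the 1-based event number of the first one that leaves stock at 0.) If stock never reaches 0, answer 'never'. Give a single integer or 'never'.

Processing events:
Start: stock = 8
  Event 1 (restock 40): 8 + 40 = 48
  Event 2 (adjust -8): 48 + -8 = 40
  Event 3 (sale 15): sell min(15,40)=15. stock: 40 - 15 = 25. total_sold = 15
  Event 4 (restock 21): 25 + 21 = 46
  Event 5 (adjust +4): 46 + 4 = 50
  Event 6 (sale 20): sell min(20,50)=20. stock: 50 - 20 = 30. total_sold = 35
  Event 7 (return 5): 30 + 5 = 35
  Event 8 (sale 25): sell min(25,35)=25. stock: 35 - 25 = 10. total_sold = 60
  Event 9 (restock 15): 10 + 15 = 25
Final: stock = 25, total_sold = 60

Stock never reaches 0.

Answer: never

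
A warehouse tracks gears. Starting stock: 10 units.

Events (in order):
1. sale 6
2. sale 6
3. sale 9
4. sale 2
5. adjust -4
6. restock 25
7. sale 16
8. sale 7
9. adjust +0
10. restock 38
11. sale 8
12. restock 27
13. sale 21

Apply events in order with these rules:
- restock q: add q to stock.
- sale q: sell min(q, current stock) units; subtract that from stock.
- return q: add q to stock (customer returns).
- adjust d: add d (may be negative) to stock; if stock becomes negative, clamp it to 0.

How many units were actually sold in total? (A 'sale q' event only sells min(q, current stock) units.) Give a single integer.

Answer: 62

Derivation:
Processing events:
Start: stock = 10
  Event 1 (sale 6): sell min(6,10)=6. stock: 10 - 6 = 4. total_sold = 6
  Event 2 (sale 6): sell min(6,4)=4. stock: 4 - 4 = 0. total_sold = 10
  Event 3 (sale 9): sell min(9,0)=0. stock: 0 - 0 = 0. total_sold = 10
  Event 4 (sale 2): sell min(2,0)=0. stock: 0 - 0 = 0. total_sold = 10
  Event 5 (adjust -4): 0 + -4 = 0 (clamped to 0)
  Event 6 (restock 25): 0 + 25 = 25
  Event 7 (sale 16): sell min(16,25)=16. stock: 25 - 16 = 9. total_sold = 26
  Event 8 (sale 7): sell min(7,9)=7. stock: 9 - 7 = 2. total_sold = 33
  Event 9 (adjust +0): 2 + 0 = 2
  Event 10 (restock 38): 2 + 38 = 40
  Event 11 (sale 8): sell min(8,40)=8. stock: 40 - 8 = 32. total_sold = 41
  Event 12 (restock 27): 32 + 27 = 59
  Event 13 (sale 21): sell min(21,59)=21. stock: 59 - 21 = 38. total_sold = 62
Final: stock = 38, total_sold = 62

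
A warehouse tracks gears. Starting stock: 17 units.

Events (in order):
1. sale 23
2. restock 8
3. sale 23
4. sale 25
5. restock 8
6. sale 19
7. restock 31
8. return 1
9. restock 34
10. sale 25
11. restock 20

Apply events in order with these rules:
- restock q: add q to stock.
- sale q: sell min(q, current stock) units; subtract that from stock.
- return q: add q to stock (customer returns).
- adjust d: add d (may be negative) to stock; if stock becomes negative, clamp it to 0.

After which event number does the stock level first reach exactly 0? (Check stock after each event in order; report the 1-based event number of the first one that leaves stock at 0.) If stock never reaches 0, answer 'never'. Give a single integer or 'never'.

Answer: 1

Derivation:
Processing events:
Start: stock = 17
  Event 1 (sale 23): sell min(23,17)=17. stock: 17 - 17 = 0. total_sold = 17
  Event 2 (restock 8): 0 + 8 = 8
  Event 3 (sale 23): sell min(23,8)=8. stock: 8 - 8 = 0. total_sold = 25
  Event 4 (sale 25): sell min(25,0)=0. stock: 0 - 0 = 0. total_sold = 25
  Event 5 (restock 8): 0 + 8 = 8
  Event 6 (sale 19): sell min(19,8)=8. stock: 8 - 8 = 0. total_sold = 33
  Event 7 (restock 31): 0 + 31 = 31
  Event 8 (return 1): 31 + 1 = 32
  Event 9 (restock 34): 32 + 34 = 66
  Event 10 (sale 25): sell min(25,66)=25. stock: 66 - 25 = 41. total_sold = 58
  Event 11 (restock 20): 41 + 20 = 61
Final: stock = 61, total_sold = 58

First zero at event 1.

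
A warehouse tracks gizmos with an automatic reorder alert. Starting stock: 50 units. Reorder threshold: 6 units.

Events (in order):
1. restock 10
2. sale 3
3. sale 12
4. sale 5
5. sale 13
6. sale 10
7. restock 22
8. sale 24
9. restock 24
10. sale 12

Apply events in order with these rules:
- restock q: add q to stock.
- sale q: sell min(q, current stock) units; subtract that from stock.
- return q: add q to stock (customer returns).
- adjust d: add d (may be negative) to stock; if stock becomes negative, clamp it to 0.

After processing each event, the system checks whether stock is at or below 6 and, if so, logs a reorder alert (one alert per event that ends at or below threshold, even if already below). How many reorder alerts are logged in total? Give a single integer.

Processing events:
Start: stock = 50
  Event 1 (restock 10): 50 + 10 = 60
  Event 2 (sale 3): sell min(3,60)=3. stock: 60 - 3 = 57. total_sold = 3
  Event 3 (sale 12): sell min(12,57)=12. stock: 57 - 12 = 45. total_sold = 15
  Event 4 (sale 5): sell min(5,45)=5. stock: 45 - 5 = 40. total_sold = 20
  Event 5 (sale 13): sell min(13,40)=13. stock: 40 - 13 = 27. total_sold = 33
  Event 6 (sale 10): sell min(10,27)=10. stock: 27 - 10 = 17. total_sold = 43
  Event 7 (restock 22): 17 + 22 = 39
  Event 8 (sale 24): sell min(24,39)=24. stock: 39 - 24 = 15. total_sold = 67
  Event 9 (restock 24): 15 + 24 = 39
  Event 10 (sale 12): sell min(12,39)=12. stock: 39 - 12 = 27. total_sold = 79
Final: stock = 27, total_sold = 79

Checking against threshold 6:
  After event 1: stock=60 > 6
  After event 2: stock=57 > 6
  After event 3: stock=45 > 6
  After event 4: stock=40 > 6
  After event 5: stock=27 > 6
  After event 6: stock=17 > 6
  After event 7: stock=39 > 6
  After event 8: stock=15 > 6
  After event 9: stock=39 > 6
  After event 10: stock=27 > 6
Alert events: []. Count = 0

Answer: 0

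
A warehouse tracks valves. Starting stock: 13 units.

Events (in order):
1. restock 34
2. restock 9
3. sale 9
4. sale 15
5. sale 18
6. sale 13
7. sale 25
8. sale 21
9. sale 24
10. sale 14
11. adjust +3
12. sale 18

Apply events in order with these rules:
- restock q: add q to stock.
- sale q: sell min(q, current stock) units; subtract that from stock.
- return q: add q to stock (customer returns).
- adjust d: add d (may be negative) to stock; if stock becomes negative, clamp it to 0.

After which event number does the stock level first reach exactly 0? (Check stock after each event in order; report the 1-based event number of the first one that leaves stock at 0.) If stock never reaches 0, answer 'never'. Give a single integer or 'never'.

Processing events:
Start: stock = 13
  Event 1 (restock 34): 13 + 34 = 47
  Event 2 (restock 9): 47 + 9 = 56
  Event 3 (sale 9): sell min(9,56)=9. stock: 56 - 9 = 47. total_sold = 9
  Event 4 (sale 15): sell min(15,47)=15. stock: 47 - 15 = 32. total_sold = 24
  Event 5 (sale 18): sell min(18,32)=18. stock: 32 - 18 = 14. total_sold = 42
  Event 6 (sale 13): sell min(13,14)=13. stock: 14 - 13 = 1. total_sold = 55
  Event 7 (sale 25): sell min(25,1)=1. stock: 1 - 1 = 0. total_sold = 56
  Event 8 (sale 21): sell min(21,0)=0. stock: 0 - 0 = 0. total_sold = 56
  Event 9 (sale 24): sell min(24,0)=0. stock: 0 - 0 = 0. total_sold = 56
  Event 10 (sale 14): sell min(14,0)=0. stock: 0 - 0 = 0. total_sold = 56
  Event 11 (adjust +3): 0 + 3 = 3
  Event 12 (sale 18): sell min(18,3)=3. stock: 3 - 3 = 0. total_sold = 59
Final: stock = 0, total_sold = 59

First zero at event 7.

Answer: 7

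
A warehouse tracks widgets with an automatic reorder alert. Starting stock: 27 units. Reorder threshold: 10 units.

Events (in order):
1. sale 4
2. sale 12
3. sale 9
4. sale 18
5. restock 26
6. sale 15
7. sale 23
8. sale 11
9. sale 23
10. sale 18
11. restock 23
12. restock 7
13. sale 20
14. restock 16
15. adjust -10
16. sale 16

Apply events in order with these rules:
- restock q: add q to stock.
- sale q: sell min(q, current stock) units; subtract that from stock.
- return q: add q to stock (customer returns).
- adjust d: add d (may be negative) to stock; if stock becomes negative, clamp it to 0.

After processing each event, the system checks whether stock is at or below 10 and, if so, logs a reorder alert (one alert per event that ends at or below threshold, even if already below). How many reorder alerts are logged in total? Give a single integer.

Processing events:
Start: stock = 27
  Event 1 (sale 4): sell min(4,27)=4. stock: 27 - 4 = 23. total_sold = 4
  Event 2 (sale 12): sell min(12,23)=12. stock: 23 - 12 = 11. total_sold = 16
  Event 3 (sale 9): sell min(9,11)=9. stock: 11 - 9 = 2. total_sold = 25
  Event 4 (sale 18): sell min(18,2)=2. stock: 2 - 2 = 0. total_sold = 27
  Event 5 (restock 26): 0 + 26 = 26
  Event 6 (sale 15): sell min(15,26)=15. stock: 26 - 15 = 11. total_sold = 42
  Event 7 (sale 23): sell min(23,11)=11. stock: 11 - 11 = 0. total_sold = 53
  Event 8 (sale 11): sell min(11,0)=0. stock: 0 - 0 = 0. total_sold = 53
  Event 9 (sale 23): sell min(23,0)=0. stock: 0 - 0 = 0. total_sold = 53
  Event 10 (sale 18): sell min(18,0)=0. stock: 0 - 0 = 0. total_sold = 53
  Event 11 (restock 23): 0 + 23 = 23
  Event 12 (restock 7): 23 + 7 = 30
  Event 13 (sale 20): sell min(20,30)=20. stock: 30 - 20 = 10. total_sold = 73
  Event 14 (restock 16): 10 + 16 = 26
  Event 15 (adjust -10): 26 + -10 = 16
  Event 16 (sale 16): sell min(16,16)=16. stock: 16 - 16 = 0. total_sold = 89
Final: stock = 0, total_sold = 89

Checking against threshold 10:
  After event 1: stock=23 > 10
  After event 2: stock=11 > 10
  After event 3: stock=2 <= 10 -> ALERT
  After event 4: stock=0 <= 10 -> ALERT
  After event 5: stock=26 > 10
  After event 6: stock=11 > 10
  After event 7: stock=0 <= 10 -> ALERT
  After event 8: stock=0 <= 10 -> ALERT
  After event 9: stock=0 <= 10 -> ALERT
  After event 10: stock=0 <= 10 -> ALERT
  After event 11: stock=23 > 10
  After event 12: stock=30 > 10
  After event 13: stock=10 <= 10 -> ALERT
  After event 14: stock=26 > 10
  After event 15: stock=16 > 10
  After event 16: stock=0 <= 10 -> ALERT
Alert events: [3, 4, 7, 8, 9, 10, 13, 16]. Count = 8

Answer: 8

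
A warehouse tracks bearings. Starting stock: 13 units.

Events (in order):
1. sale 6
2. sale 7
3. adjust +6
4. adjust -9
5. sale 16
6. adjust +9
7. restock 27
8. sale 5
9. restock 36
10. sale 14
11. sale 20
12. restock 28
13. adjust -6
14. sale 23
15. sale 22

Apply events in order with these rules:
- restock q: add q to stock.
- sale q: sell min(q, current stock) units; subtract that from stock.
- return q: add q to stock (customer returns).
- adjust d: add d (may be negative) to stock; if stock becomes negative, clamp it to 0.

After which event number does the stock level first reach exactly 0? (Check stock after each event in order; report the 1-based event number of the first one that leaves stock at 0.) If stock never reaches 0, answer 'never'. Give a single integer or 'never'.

Processing events:
Start: stock = 13
  Event 1 (sale 6): sell min(6,13)=6. stock: 13 - 6 = 7. total_sold = 6
  Event 2 (sale 7): sell min(7,7)=7. stock: 7 - 7 = 0. total_sold = 13
  Event 3 (adjust +6): 0 + 6 = 6
  Event 4 (adjust -9): 6 + -9 = 0 (clamped to 0)
  Event 5 (sale 16): sell min(16,0)=0. stock: 0 - 0 = 0. total_sold = 13
  Event 6 (adjust +9): 0 + 9 = 9
  Event 7 (restock 27): 9 + 27 = 36
  Event 8 (sale 5): sell min(5,36)=5. stock: 36 - 5 = 31. total_sold = 18
  Event 9 (restock 36): 31 + 36 = 67
  Event 10 (sale 14): sell min(14,67)=14. stock: 67 - 14 = 53. total_sold = 32
  Event 11 (sale 20): sell min(20,53)=20. stock: 53 - 20 = 33. total_sold = 52
  Event 12 (restock 28): 33 + 28 = 61
  Event 13 (adjust -6): 61 + -6 = 55
  Event 14 (sale 23): sell min(23,55)=23. stock: 55 - 23 = 32. total_sold = 75
  Event 15 (sale 22): sell min(22,32)=22. stock: 32 - 22 = 10. total_sold = 97
Final: stock = 10, total_sold = 97

First zero at event 2.

Answer: 2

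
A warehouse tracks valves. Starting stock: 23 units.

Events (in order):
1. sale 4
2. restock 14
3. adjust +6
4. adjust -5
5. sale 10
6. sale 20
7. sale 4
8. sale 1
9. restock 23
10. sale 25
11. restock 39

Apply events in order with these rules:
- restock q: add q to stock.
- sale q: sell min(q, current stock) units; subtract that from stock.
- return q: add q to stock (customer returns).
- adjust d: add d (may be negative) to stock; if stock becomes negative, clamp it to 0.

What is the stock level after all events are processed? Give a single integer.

Processing events:
Start: stock = 23
  Event 1 (sale 4): sell min(4,23)=4. stock: 23 - 4 = 19. total_sold = 4
  Event 2 (restock 14): 19 + 14 = 33
  Event 3 (adjust +6): 33 + 6 = 39
  Event 4 (adjust -5): 39 + -5 = 34
  Event 5 (sale 10): sell min(10,34)=10. stock: 34 - 10 = 24. total_sold = 14
  Event 6 (sale 20): sell min(20,24)=20. stock: 24 - 20 = 4. total_sold = 34
  Event 7 (sale 4): sell min(4,4)=4. stock: 4 - 4 = 0. total_sold = 38
  Event 8 (sale 1): sell min(1,0)=0. stock: 0 - 0 = 0. total_sold = 38
  Event 9 (restock 23): 0 + 23 = 23
  Event 10 (sale 25): sell min(25,23)=23. stock: 23 - 23 = 0. total_sold = 61
  Event 11 (restock 39): 0 + 39 = 39
Final: stock = 39, total_sold = 61

Answer: 39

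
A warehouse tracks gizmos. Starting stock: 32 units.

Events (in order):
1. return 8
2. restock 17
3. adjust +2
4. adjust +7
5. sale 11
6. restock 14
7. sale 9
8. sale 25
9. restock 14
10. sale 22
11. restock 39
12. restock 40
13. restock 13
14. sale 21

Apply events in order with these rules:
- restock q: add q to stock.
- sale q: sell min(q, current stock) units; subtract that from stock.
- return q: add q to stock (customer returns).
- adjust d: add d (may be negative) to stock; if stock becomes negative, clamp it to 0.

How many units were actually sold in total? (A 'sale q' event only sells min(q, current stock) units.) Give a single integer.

Answer: 88

Derivation:
Processing events:
Start: stock = 32
  Event 1 (return 8): 32 + 8 = 40
  Event 2 (restock 17): 40 + 17 = 57
  Event 3 (adjust +2): 57 + 2 = 59
  Event 4 (adjust +7): 59 + 7 = 66
  Event 5 (sale 11): sell min(11,66)=11. stock: 66 - 11 = 55. total_sold = 11
  Event 6 (restock 14): 55 + 14 = 69
  Event 7 (sale 9): sell min(9,69)=9. stock: 69 - 9 = 60. total_sold = 20
  Event 8 (sale 25): sell min(25,60)=25. stock: 60 - 25 = 35. total_sold = 45
  Event 9 (restock 14): 35 + 14 = 49
  Event 10 (sale 22): sell min(22,49)=22. stock: 49 - 22 = 27. total_sold = 67
  Event 11 (restock 39): 27 + 39 = 66
  Event 12 (restock 40): 66 + 40 = 106
  Event 13 (restock 13): 106 + 13 = 119
  Event 14 (sale 21): sell min(21,119)=21. stock: 119 - 21 = 98. total_sold = 88
Final: stock = 98, total_sold = 88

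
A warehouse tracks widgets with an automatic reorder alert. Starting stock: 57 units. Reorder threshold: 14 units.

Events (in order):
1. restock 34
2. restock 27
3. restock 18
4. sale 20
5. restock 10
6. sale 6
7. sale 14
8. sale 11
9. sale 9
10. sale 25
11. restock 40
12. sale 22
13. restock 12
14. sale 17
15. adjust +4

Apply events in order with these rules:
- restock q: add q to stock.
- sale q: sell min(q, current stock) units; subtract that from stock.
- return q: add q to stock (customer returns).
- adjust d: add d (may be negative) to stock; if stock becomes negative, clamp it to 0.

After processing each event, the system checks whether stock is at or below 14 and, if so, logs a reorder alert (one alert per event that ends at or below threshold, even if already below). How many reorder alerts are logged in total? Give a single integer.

Processing events:
Start: stock = 57
  Event 1 (restock 34): 57 + 34 = 91
  Event 2 (restock 27): 91 + 27 = 118
  Event 3 (restock 18): 118 + 18 = 136
  Event 4 (sale 20): sell min(20,136)=20. stock: 136 - 20 = 116. total_sold = 20
  Event 5 (restock 10): 116 + 10 = 126
  Event 6 (sale 6): sell min(6,126)=6. stock: 126 - 6 = 120. total_sold = 26
  Event 7 (sale 14): sell min(14,120)=14. stock: 120 - 14 = 106. total_sold = 40
  Event 8 (sale 11): sell min(11,106)=11. stock: 106 - 11 = 95. total_sold = 51
  Event 9 (sale 9): sell min(9,95)=9. stock: 95 - 9 = 86. total_sold = 60
  Event 10 (sale 25): sell min(25,86)=25. stock: 86 - 25 = 61. total_sold = 85
  Event 11 (restock 40): 61 + 40 = 101
  Event 12 (sale 22): sell min(22,101)=22. stock: 101 - 22 = 79. total_sold = 107
  Event 13 (restock 12): 79 + 12 = 91
  Event 14 (sale 17): sell min(17,91)=17. stock: 91 - 17 = 74. total_sold = 124
  Event 15 (adjust +4): 74 + 4 = 78
Final: stock = 78, total_sold = 124

Checking against threshold 14:
  After event 1: stock=91 > 14
  After event 2: stock=118 > 14
  After event 3: stock=136 > 14
  After event 4: stock=116 > 14
  After event 5: stock=126 > 14
  After event 6: stock=120 > 14
  After event 7: stock=106 > 14
  After event 8: stock=95 > 14
  After event 9: stock=86 > 14
  After event 10: stock=61 > 14
  After event 11: stock=101 > 14
  After event 12: stock=79 > 14
  After event 13: stock=91 > 14
  After event 14: stock=74 > 14
  After event 15: stock=78 > 14
Alert events: []. Count = 0

Answer: 0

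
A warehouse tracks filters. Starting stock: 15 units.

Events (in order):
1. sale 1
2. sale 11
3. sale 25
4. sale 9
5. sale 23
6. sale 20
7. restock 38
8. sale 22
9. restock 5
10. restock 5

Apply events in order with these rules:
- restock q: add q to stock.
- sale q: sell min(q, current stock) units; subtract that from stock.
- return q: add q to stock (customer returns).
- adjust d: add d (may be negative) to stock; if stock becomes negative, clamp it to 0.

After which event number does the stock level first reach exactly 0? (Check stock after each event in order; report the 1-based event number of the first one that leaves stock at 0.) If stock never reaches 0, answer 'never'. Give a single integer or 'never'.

Processing events:
Start: stock = 15
  Event 1 (sale 1): sell min(1,15)=1. stock: 15 - 1 = 14. total_sold = 1
  Event 2 (sale 11): sell min(11,14)=11. stock: 14 - 11 = 3. total_sold = 12
  Event 3 (sale 25): sell min(25,3)=3. stock: 3 - 3 = 0. total_sold = 15
  Event 4 (sale 9): sell min(9,0)=0. stock: 0 - 0 = 0. total_sold = 15
  Event 5 (sale 23): sell min(23,0)=0. stock: 0 - 0 = 0. total_sold = 15
  Event 6 (sale 20): sell min(20,0)=0. stock: 0 - 0 = 0. total_sold = 15
  Event 7 (restock 38): 0 + 38 = 38
  Event 8 (sale 22): sell min(22,38)=22. stock: 38 - 22 = 16. total_sold = 37
  Event 9 (restock 5): 16 + 5 = 21
  Event 10 (restock 5): 21 + 5 = 26
Final: stock = 26, total_sold = 37

First zero at event 3.

Answer: 3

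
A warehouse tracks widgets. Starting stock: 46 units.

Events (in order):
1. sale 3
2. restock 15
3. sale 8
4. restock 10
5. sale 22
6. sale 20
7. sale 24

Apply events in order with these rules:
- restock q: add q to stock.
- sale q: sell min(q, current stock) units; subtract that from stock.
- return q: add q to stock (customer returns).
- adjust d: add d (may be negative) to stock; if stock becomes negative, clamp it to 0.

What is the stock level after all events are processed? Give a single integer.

Processing events:
Start: stock = 46
  Event 1 (sale 3): sell min(3,46)=3. stock: 46 - 3 = 43. total_sold = 3
  Event 2 (restock 15): 43 + 15 = 58
  Event 3 (sale 8): sell min(8,58)=8. stock: 58 - 8 = 50. total_sold = 11
  Event 4 (restock 10): 50 + 10 = 60
  Event 5 (sale 22): sell min(22,60)=22. stock: 60 - 22 = 38. total_sold = 33
  Event 6 (sale 20): sell min(20,38)=20. stock: 38 - 20 = 18. total_sold = 53
  Event 7 (sale 24): sell min(24,18)=18. stock: 18 - 18 = 0. total_sold = 71
Final: stock = 0, total_sold = 71

Answer: 0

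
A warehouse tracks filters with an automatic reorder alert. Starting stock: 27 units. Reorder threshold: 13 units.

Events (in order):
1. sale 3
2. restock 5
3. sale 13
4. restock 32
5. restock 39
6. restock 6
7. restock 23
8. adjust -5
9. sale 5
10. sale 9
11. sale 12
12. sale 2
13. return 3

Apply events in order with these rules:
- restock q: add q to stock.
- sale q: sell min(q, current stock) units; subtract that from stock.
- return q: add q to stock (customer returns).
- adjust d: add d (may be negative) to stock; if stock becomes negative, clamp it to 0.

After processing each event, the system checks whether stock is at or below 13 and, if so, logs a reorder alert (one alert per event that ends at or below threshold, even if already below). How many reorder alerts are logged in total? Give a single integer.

Answer: 0

Derivation:
Processing events:
Start: stock = 27
  Event 1 (sale 3): sell min(3,27)=3. stock: 27 - 3 = 24. total_sold = 3
  Event 2 (restock 5): 24 + 5 = 29
  Event 3 (sale 13): sell min(13,29)=13. stock: 29 - 13 = 16. total_sold = 16
  Event 4 (restock 32): 16 + 32 = 48
  Event 5 (restock 39): 48 + 39 = 87
  Event 6 (restock 6): 87 + 6 = 93
  Event 7 (restock 23): 93 + 23 = 116
  Event 8 (adjust -5): 116 + -5 = 111
  Event 9 (sale 5): sell min(5,111)=5. stock: 111 - 5 = 106. total_sold = 21
  Event 10 (sale 9): sell min(9,106)=9. stock: 106 - 9 = 97. total_sold = 30
  Event 11 (sale 12): sell min(12,97)=12. stock: 97 - 12 = 85. total_sold = 42
  Event 12 (sale 2): sell min(2,85)=2. stock: 85 - 2 = 83. total_sold = 44
  Event 13 (return 3): 83 + 3 = 86
Final: stock = 86, total_sold = 44

Checking against threshold 13:
  After event 1: stock=24 > 13
  After event 2: stock=29 > 13
  After event 3: stock=16 > 13
  After event 4: stock=48 > 13
  After event 5: stock=87 > 13
  After event 6: stock=93 > 13
  After event 7: stock=116 > 13
  After event 8: stock=111 > 13
  After event 9: stock=106 > 13
  After event 10: stock=97 > 13
  After event 11: stock=85 > 13
  After event 12: stock=83 > 13
  After event 13: stock=86 > 13
Alert events: []. Count = 0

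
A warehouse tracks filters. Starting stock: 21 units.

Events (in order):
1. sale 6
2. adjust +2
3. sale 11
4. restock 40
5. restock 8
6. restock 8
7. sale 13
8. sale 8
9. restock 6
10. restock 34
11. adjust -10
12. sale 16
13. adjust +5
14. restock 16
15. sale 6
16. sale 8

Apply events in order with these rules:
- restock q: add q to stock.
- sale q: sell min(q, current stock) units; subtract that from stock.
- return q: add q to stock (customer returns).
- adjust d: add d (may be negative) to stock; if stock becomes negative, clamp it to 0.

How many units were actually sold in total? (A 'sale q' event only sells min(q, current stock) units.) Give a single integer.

Processing events:
Start: stock = 21
  Event 1 (sale 6): sell min(6,21)=6. stock: 21 - 6 = 15. total_sold = 6
  Event 2 (adjust +2): 15 + 2 = 17
  Event 3 (sale 11): sell min(11,17)=11. stock: 17 - 11 = 6. total_sold = 17
  Event 4 (restock 40): 6 + 40 = 46
  Event 5 (restock 8): 46 + 8 = 54
  Event 6 (restock 8): 54 + 8 = 62
  Event 7 (sale 13): sell min(13,62)=13. stock: 62 - 13 = 49. total_sold = 30
  Event 8 (sale 8): sell min(8,49)=8. stock: 49 - 8 = 41. total_sold = 38
  Event 9 (restock 6): 41 + 6 = 47
  Event 10 (restock 34): 47 + 34 = 81
  Event 11 (adjust -10): 81 + -10 = 71
  Event 12 (sale 16): sell min(16,71)=16. stock: 71 - 16 = 55. total_sold = 54
  Event 13 (adjust +5): 55 + 5 = 60
  Event 14 (restock 16): 60 + 16 = 76
  Event 15 (sale 6): sell min(6,76)=6. stock: 76 - 6 = 70. total_sold = 60
  Event 16 (sale 8): sell min(8,70)=8. stock: 70 - 8 = 62. total_sold = 68
Final: stock = 62, total_sold = 68

Answer: 68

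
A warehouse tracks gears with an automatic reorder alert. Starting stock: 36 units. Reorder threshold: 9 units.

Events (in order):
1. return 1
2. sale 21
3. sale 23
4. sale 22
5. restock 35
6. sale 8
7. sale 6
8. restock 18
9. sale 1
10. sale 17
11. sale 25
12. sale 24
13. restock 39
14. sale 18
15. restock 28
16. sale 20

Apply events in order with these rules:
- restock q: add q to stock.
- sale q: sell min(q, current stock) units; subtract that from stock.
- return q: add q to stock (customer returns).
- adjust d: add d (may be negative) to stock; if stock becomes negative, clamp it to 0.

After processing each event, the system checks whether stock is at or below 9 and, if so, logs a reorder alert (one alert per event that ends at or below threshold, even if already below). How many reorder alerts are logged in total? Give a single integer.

Processing events:
Start: stock = 36
  Event 1 (return 1): 36 + 1 = 37
  Event 2 (sale 21): sell min(21,37)=21. stock: 37 - 21 = 16. total_sold = 21
  Event 3 (sale 23): sell min(23,16)=16. stock: 16 - 16 = 0. total_sold = 37
  Event 4 (sale 22): sell min(22,0)=0. stock: 0 - 0 = 0. total_sold = 37
  Event 5 (restock 35): 0 + 35 = 35
  Event 6 (sale 8): sell min(8,35)=8. stock: 35 - 8 = 27. total_sold = 45
  Event 7 (sale 6): sell min(6,27)=6. stock: 27 - 6 = 21. total_sold = 51
  Event 8 (restock 18): 21 + 18 = 39
  Event 9 (sale 1): sell min(1,39)=1. stock: 39 - 1 = 38. total_sold = 52
  Event 10 (sale 17): sell min(17,38)=17. stock: 38 - 17 = 21. total_sold = 69
  Event 11 (sale 25): sell min(25,21)=21. stock: 21 - 21 = 0. total_sold = 90
  Event 12 (sale 24): sell min(24,0)=0. stock: 0 - 0 = 0. total_sold = 90
  Event 13 (restock 39): 0 + 39 = 39
  Event 14 (sale 18): sell min(18,39)=18. stock: 39 - 18 = 21. total_sold = 108
  Event 15 (restock 28): 21 + 28 = 49
  Event 16 (sale 20): sell min(20,49)=20. stock: 49 - 20 = 29. total_sold = 128
Final: stock = 29, total_sold = 128

Checking against threshold 9:
  After event 1: stock=37 > 9
  After event 2: stock=16 > 9
  After event 3: stock=0 <= 9 -> ALERT
  After event 4: stock=0 <= 9 -> ALERT
  After event 5: stock=35 > 9
  After event 6: stock=27 > 9
  After event 7: stock=21 > 9
  After event 8: stock=39 > 9
  After event 9: stock=38 > 9
  After event 10: stock=21 > 9
  After event 11: stock=0 <= 9 -> ALERT
  After event 12: stock=0 <= 9 -> ALERT
  After event 13: stock=39 > 9
  After event 14: stock=21 > 9
  After event 15: stock=49 > 9
  After event 16: stock=29 > 9
Alert events: [3, 4, 11, 12]. Count = 4

Answer: 4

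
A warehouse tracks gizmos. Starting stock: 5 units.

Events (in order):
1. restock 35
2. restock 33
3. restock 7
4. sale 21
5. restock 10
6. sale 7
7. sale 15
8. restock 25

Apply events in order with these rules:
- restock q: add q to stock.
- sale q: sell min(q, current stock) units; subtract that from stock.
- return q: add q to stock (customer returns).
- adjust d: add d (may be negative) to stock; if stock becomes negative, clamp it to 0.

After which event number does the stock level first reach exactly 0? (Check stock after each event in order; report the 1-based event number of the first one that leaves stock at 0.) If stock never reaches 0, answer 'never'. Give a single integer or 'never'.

Answer: never

Derivation:
Processing events:
Start: stock = 5
  Event 1 (restock 35): 5 + 35 = 40
  Event 2 (restock 33): 40 + 33 = 73
  Event 3 (restock 7): 73 + 7 = 80
  Event 4 (sale 21): sell min(21,80)=21. stock: 80 - 21 = 59. total_sold = 21
  Event 5 (restock 10): 59 + 10 = 69
  Event 6 (sale 7): sell min(7,69)=7. stock: 69 - 7 = 62. total_sold = 28
  Event 7 (sale 15): sell min(15,62)=15. stock: 62 - 15 = 47. total_sold = 43
  Event 8 (restock 25): 47 + 25 = 72
Final: stock = 72, total_sold = 43

Stock never reaches 0.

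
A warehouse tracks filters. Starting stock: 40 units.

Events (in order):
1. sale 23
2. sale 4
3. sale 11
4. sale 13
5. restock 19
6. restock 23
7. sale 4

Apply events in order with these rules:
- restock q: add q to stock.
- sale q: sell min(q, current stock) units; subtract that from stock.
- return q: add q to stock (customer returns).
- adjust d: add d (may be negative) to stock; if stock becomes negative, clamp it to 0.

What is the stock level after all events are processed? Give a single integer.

Processing events:
Start: stock = 40
  Event 1 (sale 23): sell min(23,40)=23. stock: 40 - 23 = 17. total_sold = 23
  Event 2 (sale 4): sell min(4,17)=4. stock: 17 - 4 = 13. total_sold = 27
  Event 3 (sale 11): sell min(11,13)=11. stock: 13 - 11 = 2. total_sold = 38
  Event 4 (sale 13): sell min(13,2)=2. stock: 2 - 2 = 0. total_sold = 40
  Event 5 (restock 19): 0 + 19 = 19
  Event 6 (restock 23): 19 + 23 = 42
  Event 7 (sale 4): sell min(4,42)=4. stock: 42 - 4 = 38. total_sold = 44
Final: stock = 38, total_sold = 44

Answer: 38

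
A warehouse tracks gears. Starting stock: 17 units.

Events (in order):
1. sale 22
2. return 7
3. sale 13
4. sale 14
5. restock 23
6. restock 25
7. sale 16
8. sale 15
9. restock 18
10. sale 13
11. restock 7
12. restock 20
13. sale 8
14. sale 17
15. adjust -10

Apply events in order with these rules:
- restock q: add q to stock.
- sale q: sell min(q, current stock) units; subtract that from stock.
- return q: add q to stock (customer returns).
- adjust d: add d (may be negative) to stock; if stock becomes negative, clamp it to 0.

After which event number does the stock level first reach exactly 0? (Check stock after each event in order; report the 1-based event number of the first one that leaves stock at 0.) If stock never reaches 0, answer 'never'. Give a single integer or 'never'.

Processing events:
Start: stock = 17
  Event 1 (sale 22): sell min(22,17)=17. stock: 17 - 17 = 0. total_sold = 17
  Event 2 (return 7): 0 + 7 = 7
  Event 3 (sale 13): sell min(13,7)=7. stock: 7 - 7 = 0. total_sold = 24
  Event 4 (sale 14): sell min(14,0)=0. stock: 0 - 0 = 0. total_sold = 24
  Event 5 (restock 23): 0 + 23 = 23
  Event 6 (restock 25): 23 + 25 = 48
  Event 7 (sale 16): sell min(16,48)=16. stock: 48 - 16 = 32. total_sold = 40
  Event 8 (sale 15): sell min(15,32)=15. stock: 32 - 15 = 17. total_sold = 55
  Event 9 (restock 18): 17 + 18 = 35
  Event 10 (sale 13): sell min(13,35)=13. stock: 35 - 13 = 22. total_sold = 68
  Event 11 (restock 7): 22 + 7 = 29
  Event 12 (restock 20): 29 + 20 = 49
  Event 13 (sale 8): sell min(8,49)=8. stock: 49 - 8 = 41. total_sold = 76
  Event 14 (sale 17): sell min(17,41)=17. stock: 41 - 17 = 24. total_sold = 93
  Event 15 (adjust -10): 24 + -10 = 14
Final: stock = 14, total_sold = 93

First zero at event 1.

Answer: 1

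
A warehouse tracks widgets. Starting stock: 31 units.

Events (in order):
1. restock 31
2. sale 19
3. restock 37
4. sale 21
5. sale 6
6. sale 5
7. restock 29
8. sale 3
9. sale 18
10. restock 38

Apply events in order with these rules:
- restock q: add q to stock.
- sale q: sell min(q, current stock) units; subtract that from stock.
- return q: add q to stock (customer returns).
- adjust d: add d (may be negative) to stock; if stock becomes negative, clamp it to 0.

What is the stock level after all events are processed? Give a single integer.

Processing events:
Start: stock = 31
  Event 1 (restock 31): 31 + 31 = 62
  Event 2 (sale 19): sell min(19,62)=19. stock: 62 - 19 = 43. total_sold = 19
  Event 3 (restock 37): 43 + 37 = 80
  Event 4 (sale 21): sell min(21,80)=21. stock: 80 - 21 = 59. total_sold = 40
  Event 5 (sale 6): sell min(6,59)=6. stock: 59 - 6 = 53. total_sold = 46
  Event 6 (sale 5): sell min(5,53)=5. stock: 53 - 5 = 48. total_sold = 51
  Event 7 (restock 29): 48 + 29 = 77
  Event 8 (sale 3): sell min(3,77)=3. stock: 77 - 3 = 74. total_sold = 54
  Event 9 (sale 18): sell min(18,74)=18. stock: 74 - 18 = 56. total_sold = 72
  Event 10 (restock 38): 56 + 38 = 94
Final: stock = 94, total_sold = 72

Answer: 94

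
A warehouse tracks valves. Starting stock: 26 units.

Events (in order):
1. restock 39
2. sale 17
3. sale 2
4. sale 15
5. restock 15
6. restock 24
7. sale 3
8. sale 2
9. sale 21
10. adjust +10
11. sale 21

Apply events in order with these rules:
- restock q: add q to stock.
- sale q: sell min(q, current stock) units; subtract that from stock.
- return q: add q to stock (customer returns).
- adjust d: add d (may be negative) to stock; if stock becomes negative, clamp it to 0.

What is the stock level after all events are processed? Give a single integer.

Processing events:
Start: stock = 26
  Event 1 (restock 39): 26 + 39 = 65
  Event 2 (sale 17): sell min(17,65)=17. stock: 65 - 17 = 48. total_sold = 17
  Event 3 (sale 2): sell min(2,48)=2. stock: 48 - 2 = 46. total_sold = 19
  Event 4 (sale 15): sell min(15,46)=15. stock: 46 - 15 = 31. total_sold = 34
  Event 5 (restock 15): 31 + 15 = 46
  Event 6 (restock 24): 46 + 24 = 70
  Event 7 (sale 3): sell min(3,70)=3. stock: 70 - 3 = 67. total_sold = 37
  Event 8 (sale 2): sell min(2,67)=2. stock: 67 - 2 = 65. total_sold = 39
  Event 9 (sale 21): sell min(21,65)=21. stock: 65 - 21 = 44. total_sold = 60
  Event 10 (adjust +10): 44 + 10 = 54
  Event 11 (sale 21): sell min(21,54)=21. stock: 54 - 21 = 33. total_sold = 81
Final: stock = 33, total_sold = 81

Answer: 33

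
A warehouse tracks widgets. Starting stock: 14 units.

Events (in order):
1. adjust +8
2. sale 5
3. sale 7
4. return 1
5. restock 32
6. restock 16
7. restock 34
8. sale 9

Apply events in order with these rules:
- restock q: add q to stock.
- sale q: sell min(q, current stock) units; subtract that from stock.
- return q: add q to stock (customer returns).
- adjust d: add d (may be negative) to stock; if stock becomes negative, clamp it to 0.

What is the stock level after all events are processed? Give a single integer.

Processing events:
Start: stock = 14
  Event 1 (adjust +8): 14 + 8 = 22
  Event 2 (sale 5): sell min(5,22)=5. stock: 22 - 5 = 17. total_sold = 5
  Event 3 (sale 7): sell min(7,17)=7. stock: 17 - 7 = 10. total_sold = 12
  Event 4 (return 1): 10 + 1 = 11
  Event 5 (restock 32): 11 + 32 = 43
  Event 6 (restock 16): 43 + 16 = 59
  Event 7 (restock 34): 59 + 34 = 93
  Event 8 (sale 9): sell min(9,93)=9. stock: 93 - 9 = 84. total_sold = 21
Final: stock = 84, total_sold = 21

Answer: 84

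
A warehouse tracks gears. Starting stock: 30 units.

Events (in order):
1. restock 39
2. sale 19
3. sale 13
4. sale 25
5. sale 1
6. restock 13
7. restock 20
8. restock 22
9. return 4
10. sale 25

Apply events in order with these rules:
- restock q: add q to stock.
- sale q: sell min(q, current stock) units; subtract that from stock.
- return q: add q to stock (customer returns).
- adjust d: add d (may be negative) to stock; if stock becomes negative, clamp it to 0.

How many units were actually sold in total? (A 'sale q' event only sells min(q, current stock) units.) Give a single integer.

Processing events:
Start: stock = 30
  Event 1 (restock 39): 30 + 39 = 69
  Event 2 (sale 19): sell min(19,69)=19. stock: 69 - 19 = 50. total_sold = 19
  Event 3 (sale 13): sell min(13,50)=13. stock: 50 - 13 = 37. total_sold = 32
  Event 4 (sale 25): sell min(25,37)=25. stock: 37 - 25 = 12. total_sold = 57
  Event 5 (sale 1): sell min(1,12)=1. stock: 12 - 1 = 11. total_sold = 58
  Event 6 (restock 13): 11 + 13 = 24
  Event 7 (restock 20): 24 + 20 = 44
  Event 8 (restock 22): 44 + 22 = 66
  Event 9 (return 4): 66 + 4 = 70
  Event 10 (sale 25): sell min(25,70)=25. stock: 70 - 25 = 45. total_sold = 83
Final: stock = 45, total_sold = 83

Answer: 83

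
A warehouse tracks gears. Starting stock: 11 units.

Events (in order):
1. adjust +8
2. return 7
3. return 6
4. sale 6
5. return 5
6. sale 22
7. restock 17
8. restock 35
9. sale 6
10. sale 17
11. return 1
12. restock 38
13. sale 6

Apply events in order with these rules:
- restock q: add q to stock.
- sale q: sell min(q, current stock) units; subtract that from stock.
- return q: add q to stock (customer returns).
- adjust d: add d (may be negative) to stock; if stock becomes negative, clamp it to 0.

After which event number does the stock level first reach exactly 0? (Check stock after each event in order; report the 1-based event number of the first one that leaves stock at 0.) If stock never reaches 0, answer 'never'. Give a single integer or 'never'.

Processing events:
Start: stock = 11
  Event 1 (adjust +8): 11 + 8 = 19
  Event 2 (return 7): 19 + 7 = 26
  Event 3 (return 6): 26 + 6 = 32
  Event 4 (sale 6): sell min(6,32)=6. stock: 32 - 6 = 26. total_sold = 6
  Event 5 (return 5): 26 + 5 = 31
  Event 6 (sale 22): sell min(22,31)=22. stock: 31 - 22 = 9. total_sold = 28
  Event 7 (restock 17): 9 + 17 = 26
  Event 8 (restock 35): 26 + 35 = 61
  Event 9 (sale 6): sell min(6,61)=6. stock: 61 - 6 = 55. total_sold = 34
  Event 10 (sale 17): sell min(17,55)=17. stock: 55 - 17 = 38. total_sold = 51
  Event 11 (return 1): 38 + 1 = 39
  Event 12 (restock 38): 39 + 38 = 77
  Event 13 (sale 6): sell min(6,77)=6. stock: 77 - 6 = 71. total_sold = 57
Final: stock = 71, total_sold = 57

Stock never reaches 0.

Answer: never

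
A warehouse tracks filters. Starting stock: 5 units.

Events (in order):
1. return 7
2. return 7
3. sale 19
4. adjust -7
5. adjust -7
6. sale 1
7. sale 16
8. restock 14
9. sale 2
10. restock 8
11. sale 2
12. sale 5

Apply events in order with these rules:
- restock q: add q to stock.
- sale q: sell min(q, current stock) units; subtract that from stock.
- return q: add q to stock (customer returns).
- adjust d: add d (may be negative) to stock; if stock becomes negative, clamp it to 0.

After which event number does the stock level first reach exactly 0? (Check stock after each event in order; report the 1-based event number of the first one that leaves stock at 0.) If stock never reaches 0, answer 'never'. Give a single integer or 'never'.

Processing events:
Start: stock = 5
  Event 1 (return 7): 5 + 7 = 12
  Event 2 (return 7): 12 + 7 = 19
  Event 3 (sale 19): sell min(19,19)=19. stock: 19 - 19 = 0. total_sold = 19
  Event 4 (adjust -7): 0 + -7 = 0 (clamped to 0)
  Event 5 (adjust -7): 0 + -7 = 0 (clamped to 0)
  Event 6 (sale 1): sell min(1,0)=0. stock: 0 - 0 = 0. total_sold = 19
  Event 7 (sale 16): sell min(16,0)=0. stock: 0 - 0 = 0. total_sold = 19
  Event 8 (restock 14): 0 + 14 = 14
  Event 9 (sale 2): sell min(2,14)=2. stock: 14 - 2 = 12. total_sold = 21
  Event 10 (restock 8): 12 + 8 = 20
  Event 11 (sale 2): sell min(2,20)=2. stock: 20 - 2 = 18. total_sold = 23
  Event 12 (sale 5): sell min(5,18)=5. stock: 18 - 5 = 13. total_sold = 28
Final: stock = 13, total_sold = 28

First zero at event 3.

Answer: 3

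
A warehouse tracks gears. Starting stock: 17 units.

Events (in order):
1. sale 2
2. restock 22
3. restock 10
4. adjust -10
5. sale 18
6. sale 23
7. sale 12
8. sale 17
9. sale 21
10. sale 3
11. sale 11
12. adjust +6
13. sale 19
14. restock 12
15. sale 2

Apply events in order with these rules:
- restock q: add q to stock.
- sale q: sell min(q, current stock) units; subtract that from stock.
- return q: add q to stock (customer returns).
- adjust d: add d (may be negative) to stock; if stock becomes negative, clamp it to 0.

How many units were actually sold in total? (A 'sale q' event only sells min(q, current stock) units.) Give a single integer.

Answer: 47

Derivation:
Processing events:
Start: stock = 17
  Event 1 (sale 2): sell min(2,17)=2. stock: 17 - 2 = 15. total_sold = 2
  Event 2 (restock 22): 15 + 22 = 37
  Event 3 (restock 10): 37 + 10 = 47
  Event 4 (adjust -10): 47 + -10 = 37
  Event 5 (sale 18): sell min(18,37)=18. stock: 37 - 18 = 19. total_sold = 20
  Event 6 (sale 23): sell min(23,19)=19. stock: 19 - 19 = 0. total_sold = 39
  Event 7 (sale 12): sell min(12,0)=0. stock: 0 - 0 = 0. total_sold = 39
  Event 8 (sale 17): sell min(17,0)=0. stock: 0 - 0 = 0. total_sold = 39
  Event 9 (sale 21): sell min(21,0)=0. stock: 0 - 0 = 0. total_sold = 39
  Event 10 (sale 3): sell min(3,0)=0. stock: 0 - 0 = 0. total_sold = 39
  Event 11 (sale 11): sell min(11,0)=0. stock: 0 - 0 = 0. total_sold = 39
  Event 12 (adjust +6): 0 + 6 = 6
  Event 13 (sale 19): sell min(19,6)=6. stock: 6 - 6 = 0. total_sold = 45
  Event 14 (restock 12): 0 + 12 = 12
  Event 15 (sale 2): sell min(2,12)=2. stock: 12 - 2 = 10. total_sold = 47
Final: stock = 10, total_sold = 47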